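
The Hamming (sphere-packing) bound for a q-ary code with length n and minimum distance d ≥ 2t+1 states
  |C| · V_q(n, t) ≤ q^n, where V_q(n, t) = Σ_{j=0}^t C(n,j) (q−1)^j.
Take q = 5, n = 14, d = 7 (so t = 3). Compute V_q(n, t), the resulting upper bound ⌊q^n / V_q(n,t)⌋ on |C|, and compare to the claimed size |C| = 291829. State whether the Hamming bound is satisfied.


V_q(n, t) = 24809, q^n = 6103515625, Hamming bound = 246020, |C| = 291829 > bound (violated).

Step 1: Compute V_q(n, t) = Σ_{j=0}^3 C(n, j) (q−1)^j.
  j = 0: C(14,0)·(4)^0 = 1·1 = 1.
  j = 1: C(14,1)·(4)^1 = 14·4 = 56.
  j = 2: C(14,2)·(4)^2 = 91·16 = 1456.
  j = 3: C(14,3)·(4)^3 = 364·64 = 23296.
  V_q(n, t) = 1 + 56 + 1456 + 23296 = 24809.
Step 2: q^n = 5^14 = 6103515625.
Step 3: Hamming bound ⌊q^n / V_q(n,t)⌋ = ⌊6103515625/24809⌋ = 246020.
Step 4: Compare |C| = 291829 to 246020: violated.
The claimed |C| lies above the Hamming bound, so no 5-ary code of length 14 with d ≥ 7 can have 291829 codewords.


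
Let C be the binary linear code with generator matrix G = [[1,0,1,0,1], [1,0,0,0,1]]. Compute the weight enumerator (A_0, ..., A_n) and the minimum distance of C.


Weight distribution: A_0 = 1, A_1 = 1, A_2 = 1, A_3 = 1. Minimum distance d = 1.

Enumerate all 2^2 = 4 messages m ∈ F_2^2.
For each, compute codeword c = mG in F_2^5, then tally its weight.
  m = 00 → c = 00000, weight = 0.
  m = 10 → c = 10101, weight = 3.
  m = 01 → c = 10001, weight = 2.
  m = 11 → c = 00100, weight = 1.
Tally weights:
  weight 0: 1 codewords.
  weight 1: 1 codewords.
  weight 2: 1 codewords.
  weight 3: 1 codewords.
Minimum distance d = smallest w > 0 with A_w > 0 = 1.
Sanity: Σ A_w = 4 = 2^2 = 4 ✓.


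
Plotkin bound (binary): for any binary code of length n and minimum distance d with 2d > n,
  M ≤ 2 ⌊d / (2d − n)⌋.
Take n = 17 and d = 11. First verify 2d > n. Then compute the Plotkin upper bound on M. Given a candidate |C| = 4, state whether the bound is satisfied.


Plotkin bound M ≤ 4; given |C| = 4 ≤ bound (satisfied).

Check applicability: 2d = 22, n = 17.
2d − n = 5 > 0, so Plotkin applies.
Compute d/(2d−n) = 11/5 ≈ 2.2000.
⌊d/(2d−n)⌋ = 2.
Plotkin bound: M ≤ 2·2 = 4.
Given |C| = 4, check: satisfied.
This |C| is at the Plotkin bound.


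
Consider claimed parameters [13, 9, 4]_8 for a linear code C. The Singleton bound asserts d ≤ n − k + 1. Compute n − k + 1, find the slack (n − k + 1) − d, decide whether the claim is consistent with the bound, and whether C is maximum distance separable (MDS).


Singleton RHS = n − k + 1 = 5, slack = 1, bound satisfied, not MDS.

Singleton bound: d ≤ n − k + 1.
Here n = 13, k = 9, so n − k + 1 = 5.
Given d = 4, check d ≤ 5: YES.
Slack = (n − k + 1) − d = 1.
The code is NOT MDS (slack = 1 > 0).
Description: the claimed parameters are [13, 9, 4]_8; such a code would be non-MDS.


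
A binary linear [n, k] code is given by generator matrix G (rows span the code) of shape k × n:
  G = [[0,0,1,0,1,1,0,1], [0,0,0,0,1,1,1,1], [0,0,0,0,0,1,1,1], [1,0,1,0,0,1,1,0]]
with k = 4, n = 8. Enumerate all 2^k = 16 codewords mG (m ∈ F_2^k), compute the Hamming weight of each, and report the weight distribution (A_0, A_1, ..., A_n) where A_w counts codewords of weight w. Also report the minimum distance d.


Weight distribution: A_0 = 1, A_1 = 1, A_2 = 2, A_3 = 6, A_4 = 5, A_5 = 1. Minimum distance d = 1.

Enumerate all 2^4 = 16 messages m ∈ F_2^4.
For each, compute codeword c = mG in F_2^8, then tally its weight.
  m = 0000 → c = 00000000, weight = 0.
  m = 1000 → c = 00101101, weight = 4.
  m = 0100 → c = 00001111, weight = 4.
  m = 1100 → c = 00100010, weight = 2.
  m = 0010 → c = 00000111, weight = 3.
  m = 1010 → c = 00101010, weight = 3.
  m = 0110 → c = 00001000, weight = 1.
  m = 1110 → c = 00100101, weight = 3.
  m = 0001 → c = 10100110, weight = 4.
  m = 1001 → c = 10001011, weight = 4.
  m = 0101 → c = 10101001, weight = 4.
  m = 1101 → c = 10000100, weight = 2.
  m = 0011 → c = 10100001, weight = 3.
  m = 1011 → c = 10001100, weight = 3.
  m = 0111 → c = 10101110, weight = 5.
  m = 1111 → c = 10000011, weight = 3.
Tally weights:
  weight 0: 1 codewords.
  weight 1: 1 codewords.
  weight 2: 2 codewords.
  weight 3: 6 codewords.
  weight 4: 5 codewords.
  weight 5: 1 codewords.
Minimum distance d = smallest w > 0 with A_w > 0 = 1.
Sanity: Σ A_w = 16 = 2^4 = 16 ✓.


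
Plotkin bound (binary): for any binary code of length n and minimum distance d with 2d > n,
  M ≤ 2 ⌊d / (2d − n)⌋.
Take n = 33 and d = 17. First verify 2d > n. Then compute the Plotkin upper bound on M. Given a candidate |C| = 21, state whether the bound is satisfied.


Plotkin bound M ≤ 34; given |C| = 21 ≤ bound (satisfied).

Check applicability: 2d = 34, n = 33.
2d − n = 1 > 0, so Plotkin applies.
Compute d/(2d−n) = 17/1 ≈ 17.0000.
⌊d/(2d−n)⌋ = 17.
Plotkin bound: M ≤ 2·17 = 34.
Given |C| = 21, check: satisfied.
This |C| is below the Plotkin bound.


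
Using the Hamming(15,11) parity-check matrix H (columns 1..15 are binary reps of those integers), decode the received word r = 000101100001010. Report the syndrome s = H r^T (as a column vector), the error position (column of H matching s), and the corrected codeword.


s = (0, 1, 1, 1)^T, error position = 7, corrected codeword c = 000101000001010

Compute s = H r^T mod 2 one row at a time:
  s_1 = 0 + 0 + 0 + 0 + 1 + 0 + 1 + 0 = 2 ≡ 0 (mod 2).
  s_2 = 1 + 0 + 1 + 1 + 1 + 0 + 1 + 0 = 5 ≡ 1 (mod 2).
  s_3 = 0 + 0 + 1 + 1 + 0 + 0 + 1 + 0 = 3 ≡ 1 (mod 2).
  s_4 = 0 + 0 + 0 + 1 + 0 + 0 + 0 + 0 = 1 ≡ 1 (mod 2).
s = (0, 1, 1, 1)^T — this equals column 7 of H (binary 0111), so error is at position 7.
Correct: flip bit 7 of r = 000101100001010 to get c = 000101000001010.


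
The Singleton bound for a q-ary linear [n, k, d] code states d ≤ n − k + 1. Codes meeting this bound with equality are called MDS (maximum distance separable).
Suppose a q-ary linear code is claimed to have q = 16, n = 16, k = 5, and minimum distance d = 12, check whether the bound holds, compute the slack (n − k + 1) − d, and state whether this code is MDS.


Singleton RHS = n − k + 1 = 12, slack = 0, bound satisfied, MDS.

Singleton bound: d ≤ n − k + 1.
Here n = 16, k = 5, so n − k + 1 = 12.
Given d = 12, check d ≤ 12: YES.
Slack = (n − k + 1) − d = 0.
The code is MDS (slack = 0).
Description: the claimed parameters are [16, 5, 12]_16; such a code would be MDS (meets Singleton bound).


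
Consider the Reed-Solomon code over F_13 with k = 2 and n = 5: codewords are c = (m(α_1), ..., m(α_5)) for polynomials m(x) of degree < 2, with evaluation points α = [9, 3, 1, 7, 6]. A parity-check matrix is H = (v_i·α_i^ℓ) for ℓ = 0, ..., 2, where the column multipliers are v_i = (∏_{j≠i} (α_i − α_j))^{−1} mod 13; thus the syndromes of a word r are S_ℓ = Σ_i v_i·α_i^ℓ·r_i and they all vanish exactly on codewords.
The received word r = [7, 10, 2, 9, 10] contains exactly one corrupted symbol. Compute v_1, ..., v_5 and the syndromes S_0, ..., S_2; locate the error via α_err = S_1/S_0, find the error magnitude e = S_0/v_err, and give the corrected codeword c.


S = (3, 9, 1), error at position 2, error magnitude e = 10, c = [7, 0, 2, 9, 10].

Step 1: column multipliers v_i = (∏_{j≠i}(α_i − α_j))^{−1} mod 13.
  i = 1 (α = 9): (9−3)(9−1)(9−7)(9−6) = 6·8·2·3 = 288 ≡ 2, so v_1 = 2^{−1} = 7 (mod 13).
  i = 2 (α = 3): (3−9)(3−1)(3−7)(3−6) = (−6)·2·(−4)·(−3) = −144 ≡ 12, so v_2 = 12^{−1} = 12 (mod 13).
  i = 3 (α = 1): (1−9)(1−3)(1−7)(1−6) = (−8)·(−2)·(−6)·(−5) = 480 ≡ 12, so v_3 = 12^{−1} = 12 (mod 13).
  i = 4 (α = 7): (7−9)(7−3)(7−1)(7−6) = (−2)·4·6·1 = −48 ≡ 4, so v_4 = 4^{−1} = 10 (mod 13).
  i = 5 (α = 6): (6−9)(6−3)(6−1)(6−7) = (−3)·3·5·(−1) = 45 ≡ 6, so v_5 = 6^{−1} = 11 (mod 13).
  v = [7, 12, 12, 10, 11].
Step 2: syndromes of r = [7, 10, 2, 9, 10] (all sums mod 13).
  S_0 = Σ v_i r_i = 7·7 + 12·10 + 12·2 + 10·9 + 11·10 = 393 ≡ 3.
  S_1 = Σ v_i α_i r_i = 7·9·7 + 12·3·10 + 12·1·2 + 10·7·9 + 11·6·10 = 2115 ≡ 9.
  α_i^2 mod 13 = [3, 9, 1, 10, 10].
  S_2 = Σ v_i α_i^2 r_i = 7·3·7 + 12·9·10 + 12·1·2 + 10·10·9 + 11·10·10 = 3251 ≡ 1.
  S = (3, 9, 1) ≠ 0, so r is not a codeword (an error is present).
Step 3: locate the error. For a single error e at position i, S_ℓ = v_i·e·α_i^ℓ, so α_err = S_1/S_0.
  S_0^{−1} = 3^{−1} = 9 (mod 13), so α_err = 9·9 = 81 ≡ 3 = α_2. Error position i = 2.
  Consistency check: S_2/S_1 = 1·3 = 3 ≡ 3 = α_err ✓ (single-error assumption holds).
Step 4: error magnitude e = S_0/v_2 = S_0·∏_{j≠2}(α_2 − α_j) = 3·12 = 36 ≡ 10 (mod 13).
Step 5: correct position 2: c_2 = r_2 − e = 10 − 10 ≡ 0 (mod 13). Hence c = [7, 0, 2, 9, 10].
  Check: interpolating c through the α_i gives m(x) = 3 + 12·x (degree < 2) with m(α_i) = c_i for every i, so c is indeed a codeword.


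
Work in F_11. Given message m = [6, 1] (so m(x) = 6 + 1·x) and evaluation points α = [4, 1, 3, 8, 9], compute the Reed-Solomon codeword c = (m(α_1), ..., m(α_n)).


c = [10, 7, 9, 3, 4]

Message polynomial: m(x) = 6 + 1·x (mod 11).
For each evaluation point α_i, compute m(α_i) mod 11:
  α_1 = 4: Horner steps 1 → 10, so m(4) = 10.
  α_2 = 1: Horner steps 1 → 7, so m(1) = 7.
  α_3 = 3: Horner steps 1 → 9, so m(3) = 9.
  α_4 = 8: Horner steps 1 → 3, so m(8) = 3.
  α_5 = 9: Horner steps 1 → 4, so m(9) = 4.
Codeword c = [10, 7, 9, 3, 4] ∈ F_11^5.


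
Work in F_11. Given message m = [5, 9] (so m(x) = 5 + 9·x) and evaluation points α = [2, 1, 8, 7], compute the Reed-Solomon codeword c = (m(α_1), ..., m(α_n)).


c = [1, 3, 0, 2]

Message polynomial: m(x) = 5 + 9·x (mod 11).
For each evaluation point α_i, compute m(α_i) mod 11:
  α_1 = 2: Horner steps 9 → 1, so m(2) = 1.
  α_2 = 1: Horner steps 9 → 3, so m(1) = 3.
  α_3 = 8: Horner steps 9 → 0, so m(8) = 0.
  α_4 = 7: Horner steps 9 → 2, so m(7) = 2.
Codeword c = [1, 3, 0, 2] ∈ F_11^4.


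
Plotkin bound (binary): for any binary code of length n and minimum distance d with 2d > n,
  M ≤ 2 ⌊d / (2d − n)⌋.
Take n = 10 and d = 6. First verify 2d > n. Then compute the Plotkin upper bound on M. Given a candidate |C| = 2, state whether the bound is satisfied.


Plotkin bound M ≤ 6; given |C| = 2 ≤ bound (satisfied).

Check applicability: 2d = 12, n = 10.
2d − n = 2 > 0, so Plotkin applies.
Compute d/(2d−n) = 6/2 ≈ 3.0000.
⌊d/(2d−n)⌋ = 3.
Plotkin bound: M ≤ 2·3 = 6.
Given |C| = 2, check: satisfied.
This |C| is below the Plotkin bound.


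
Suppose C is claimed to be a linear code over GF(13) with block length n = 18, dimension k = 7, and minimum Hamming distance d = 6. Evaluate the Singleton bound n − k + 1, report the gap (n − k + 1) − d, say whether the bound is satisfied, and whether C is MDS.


Singleton RHS = n − k + 1 = 12, slack = 6, bound satisfied, not MDS.

Singleton bound: d ≤ n − k + 1.
Here n = 18, k = 7, so n − k + 1 = 12.
Given d = 6, check d ≤ 12: YES.
Slack = (n − k + 1) − d = 6.
The code is NOT MDS (slack = 6 > 0).
Description: the claimed parameters are [18, 7, 6]_13; such a code would be non-MDS.


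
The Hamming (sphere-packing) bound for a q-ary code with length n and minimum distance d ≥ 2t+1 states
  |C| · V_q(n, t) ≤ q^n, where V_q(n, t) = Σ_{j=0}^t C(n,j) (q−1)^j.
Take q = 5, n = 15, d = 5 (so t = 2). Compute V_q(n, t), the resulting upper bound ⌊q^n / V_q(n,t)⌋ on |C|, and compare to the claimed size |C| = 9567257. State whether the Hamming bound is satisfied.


V_q(n, t) = 1741, q^n = 30517578125, Hamming bound = 17528764, |C| = 9567257 ≤ bound (satisfied).

Step 1: Compute V_q(n, t) = Σ_{j=0}^2 C(n, j) (q−1)^j.
  j = 0: C(15,0)·(4)^0 = 1·1 = 1.
  j = 1: C(15,1)·(4)^1 = 15·4 = 60.
  j = 2: C(15,2)·(4)^2 = 105·16 = 1680.
  V_q(n, t) = 1 + 60 + 1680 = 1741.
Step 2: q^n = 5^15 = 30517578125.
Step 3: Hamming bound ⌊q^n / V_q(n,t)⌋ = ⌊30517578125/1741⌋ = 17528764.
Step 4: Compare |C| = 9567257 to 17528764: satisfied.
The claimed |C| lies below the Hamming bound.


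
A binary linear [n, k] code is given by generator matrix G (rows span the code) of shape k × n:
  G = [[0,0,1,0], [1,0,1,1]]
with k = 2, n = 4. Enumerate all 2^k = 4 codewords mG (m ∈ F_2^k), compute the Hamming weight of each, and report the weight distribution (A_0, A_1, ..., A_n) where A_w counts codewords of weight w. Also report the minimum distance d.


Weight distribution: A_0 = 1, A_1 = 1, A_2 = 1, A_3 = 1. Minimum distance d = 1.

Enumerate all 2^2 = 4 messages m ∈ F_2^2.
For each, compute codeword c = mG in F_2^4, then tally its weight.
  m = 00 → c = 0000, weight = 0.
  m = 10 → c = 0010, weight = 1.
  m = 01 → c = 1011, weight = 3.
  m = 11 → c = 1001, weight = 2.
Tally weights:
  weight 0: 1 codewords.
  weight 1: 1 codewords.
  weight 2: 1 codewords.
  weight 3: 1 codewords.
Minimum distance d = smallest w > 0 with A_w > 0 = 1.
Sanity: Σ A_w = 4 = 2^2 = 4 ✓.


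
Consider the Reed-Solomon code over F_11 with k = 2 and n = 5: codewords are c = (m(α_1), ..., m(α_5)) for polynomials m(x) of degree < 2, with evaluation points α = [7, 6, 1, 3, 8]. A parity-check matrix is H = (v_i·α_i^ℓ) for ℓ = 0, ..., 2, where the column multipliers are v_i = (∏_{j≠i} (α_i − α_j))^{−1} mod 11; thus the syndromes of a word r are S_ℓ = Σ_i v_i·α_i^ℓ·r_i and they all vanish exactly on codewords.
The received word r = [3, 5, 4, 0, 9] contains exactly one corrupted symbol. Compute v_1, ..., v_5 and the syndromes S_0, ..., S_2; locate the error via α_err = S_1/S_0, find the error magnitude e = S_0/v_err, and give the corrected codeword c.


S = (2, 5, 7), error at position 5, error magnitude e = 8, c = [3, 5, 4, 0, 1].

Step 1: column multipliers v_i = (∏_{j≠i}(α_i − α_j))^{−1} mod 11.
  i = 1 (α = 7): (7−6)(7−1)(7−3)(7−8) = 1·6·4·(−1) = −24 ≡ 9, so v_1 = 9^{−1} = 5 (mod 11).
  i = 2 (α = 6): (6−7)(6−1)(6−3)(6−8) = (−1)·5·3·(−2) = 30 ≡ 8, so v_2 = 8^{−1} = 7 (mod 11).
  i = 3 (α = 1): (1−7)(1−6)(1−3)(1−8) = (−6)·(−5)·(−2)·(−7) = 420 ≡ 2, so v_3 = 2^{−1} = 6 (mod 11).
  i = 4 (α = 3): (3−7)(3−6)(3−1)(3−8) = (−4)·(−3)·2·(−5) = −120 ≡ 1, so v_4 = 1^{−1} = 1 (mod 11).
  i = 5 (α = 8): (8−7)(8−6)(8−1)(8−3) = 1·2·7·5 = 70 ≡ 4, so v_5 = 4^{−1} = 3 (mod 11).
  v = [5, 7, 6, 1, 3].
Step 2: syndromes of r = [3, 5, 4, 0, 9] (all sums mod 11).
  S_0 = Σ v_i r_i = 5·3 + 7·5 + 6·4 + 1·0 + 3·9 = 101 ≡ 2.
  S_1 = Σ v_i α_i r_i = 5·7·3 + 7·6·5 + 6·1·4 + 1·3·0 + 3·8·9 = 555 ≡ 5.
  α_i^2 mod 11 = [5, 3, 1, 9, 9].
  S_2 = Σ v_i α_i^2 r_i = 5·5·3 + 7·3·5 + 6·1·4 + 1·9·0 + 3·9·9 = 447 ≡ 7.
  S = (2, 5, 7) ≠ 0, so r is not a codeword (an error is present).
Step 3: locate the error. For a single error e at position i, S_ℓ = v_i·e·α_i^ℓ, so α_err = S_1/S_0.
  S_0^{−1} = 2^{−1} = 6 (mod 11), so α_err = 5·6 = 30 ≡ 8 = α_5. Error position i = 5.
  Consistency check: S_2/S_1 = 7·9 = 63 ≡ 8 = α_err ✓ (single-error assumption holds).
Step 4: error magnitude e = S_0/v_5 = S_0·∏_{j≠5}(α_5 − α_j) = 2·4 = 8 ≡ 8 (mod 11).
Step 5: correct position 5: c_5 = r_5 − e = 9 − 8 ≡ 1 (mod 11). Hence c = [3, 5, 4, 0, 1].
  Check: interpolating c through the α_i gives m(x) = 6 + 9·x (degree < 2) with m(α_i) = c_i for every i, so c is indeed a codeword.


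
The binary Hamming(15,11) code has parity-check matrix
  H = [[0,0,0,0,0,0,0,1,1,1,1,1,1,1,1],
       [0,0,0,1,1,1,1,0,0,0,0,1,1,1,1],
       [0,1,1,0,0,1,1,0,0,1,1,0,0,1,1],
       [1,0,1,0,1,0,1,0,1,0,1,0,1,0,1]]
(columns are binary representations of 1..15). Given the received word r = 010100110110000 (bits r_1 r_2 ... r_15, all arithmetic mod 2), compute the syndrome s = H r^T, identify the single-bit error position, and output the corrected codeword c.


s = (1, 0, 0, 0)^T, error position = 8, corrected codeword c = 010100100110000

Compute s = H r^T mod 2 one row at a time:
  s_1 = 1 + 0 + 1 + 1 + 0 + 0 + 0 + 0 = 3 ≡ 1 (mod 2).
  s_2 = 1 + 0 + 0 + 1 + 0 + 0 + 0 + 0 = 2 ≡ 0 (mod 2).
  s_3 = 1 + 0 + 0 + 1 + 1 + 1 + 0 + 0 = 4 ≡ 0 (mod 2).
  s_4 = 0 + 0 + 0 + 1 + 0 + 1 + 0 + 0 = 2 ≡ 0 (mod 2).
s = (1, 0, 0, 0)^T — this equals column 8 of H (binary 1000), so error is at position 8.
Correct: flip bit 8 of r = 010100110110000 to get c = 010100100110000.


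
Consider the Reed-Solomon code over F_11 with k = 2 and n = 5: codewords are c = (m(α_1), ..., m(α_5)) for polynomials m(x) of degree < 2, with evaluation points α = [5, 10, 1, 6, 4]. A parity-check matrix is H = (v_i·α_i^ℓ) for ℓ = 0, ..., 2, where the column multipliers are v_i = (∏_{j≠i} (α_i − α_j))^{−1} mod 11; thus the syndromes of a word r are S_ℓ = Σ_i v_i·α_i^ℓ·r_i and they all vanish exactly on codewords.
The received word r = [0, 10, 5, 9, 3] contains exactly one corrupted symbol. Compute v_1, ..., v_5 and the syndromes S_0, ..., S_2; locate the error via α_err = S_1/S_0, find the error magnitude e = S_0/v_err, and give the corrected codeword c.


S = (3, 4, 9), error at position 1, error magnitude e = 5, c = [6, 10, 5, 9, 3].

Step 1: column multipliers v_i = (∏_{j≠i}(α_i − α_j))^{−1} mod 11.
  i = 1 (α = 5): (5−10)(5−1)(5−6)(5−4) = (−5)·4·(−1)·1 = 20 ≡ 9, so v_1 = 9^{−1} = 5 (mod 11).
  i = 2 (α = 10): (10−5)(10−1)(10−6)(10−4) = 5·9·4·6 = 1080 ≡ 2, so v_2 = 2^{−1} = 6 (mod 11).
  i = 3 (α = 1): (1−5)(1−10)(1−6)(1−4) = (−4)·(−9)·(−5)·(−3) = 540 ≡ 1, so v_3 = 1^{−1} = 1 (mod 11).
  i = 4 (α = 6): (6−5)(6−10)(6−1)(6−4) = 1·(−4)·5·2 = −40 ≡ 4, so v_4 = 4^{−1} = 3 (mod 11).
  i = 5 (α = 4): (4−5)(4−10)(4−1)(4−6) = (−1)·(−6)·3·(−2) = −36 ≡ 8, so v_5 = 8^{−1} = 7 (mod 11).
  v = [5, 6, 1, 3, 7].
Step 2: syndromes of r = [0, 10, 5, 9, 3] (all sums mod 11).
  S_0 = Σ v_i r_i = 5·0 + 6·10 + 1·5 + 3·9 + 7·3 = 113 ≡ 3.
  S_1 = Σ v_i α_i r_i = 5·5·0 + 6·10·10 + 1·1·5 + 3·6·9 + 7·4·3 = 851 ≡ 4.
  α_i^2 mod 11 = [3, 1, 1, 3, 5].
  S_2 = Σ v_i α_i^2 r_i = 5·3·0 + 6·1·10 + 1·1·5 + 3·3·9 + 7·5·3 = 251 ≡ 9.
  S = (3, 4, 9) ≠ 0, so r is not a codeword (an error is present).
Step 3: locate the error. For a single error e at position i, S_ℓ = v_i·e·α_i^ℓ, so α_err = S_1/S_0.
  S_0^{−1} = 3^{−1} = 4 (mod 11), so α_err = 4·4 = 16 ≡ 5 = α_1. Error position i = 1.
  Consistency check: S_2/S_1 = 9·3 = 27 ≡ 5 = α_err ✓ (single-error assumption holds).
Step 4: error magnitude e = S_0/v_1 = S_0·∏_{j≠1}(α_1 − α_j) = 3·9 = 27 ≡ 5 (mod 11).
Step 5: correct position 1: c_1 = r_1 − e = 0 − 5 ≡ 6 (mod 11). Hence c = [6, 10, 5, 9, 3].
  Check: interpolating c through the α_i gives m(x) = 2 + 3·x (degree < 2) with m(α_i) = c_i for every i, so c is indeed a codeword.


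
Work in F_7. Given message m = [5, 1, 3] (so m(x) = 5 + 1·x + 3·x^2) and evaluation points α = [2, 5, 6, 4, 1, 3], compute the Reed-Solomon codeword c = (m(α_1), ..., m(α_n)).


c = [5, 1, 0, 1, 2, 0]

Message polynomial: m(x) = 5 + 1·x + 3·x^2 (mod 7).
For each evaluation point α_i, compute m(α_i) mod 7:
  α_1 = 2: Horner steps 3 → 0 → 5, so m(2) = 5.
  α_2 = 5: Horner steps 3 → 2 → 1, so m(5) = 1.
  α_3 = 6: Horner steps 3 → 5 → 0, so m(6) = 0.
  α_4 = 4: Horner steps 3 → 6 → 1, so m(4) = 1.
  α_5 = 1: Horner steps 3 → 4 → 2, so m(1) = 2.
  α_6 = 3: Horner steps 3 → 3 → 0, so m(3) = 0.
Codeword c = [5, 1, 0, 1, 2, 0] ∈ F_7^6.


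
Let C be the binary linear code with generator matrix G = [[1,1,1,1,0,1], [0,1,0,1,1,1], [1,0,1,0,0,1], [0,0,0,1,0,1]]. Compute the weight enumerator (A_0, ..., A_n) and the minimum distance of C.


Weight distribution: A_0 = 1, A_2 = 6, A_3 = 4, A_4 = 1, A_5 = 4. Minimum distance d = 2.

Enumerate all 2^4 = 16 messages m ∈ F_2^4.
For each, compute codeword c = mG in F_2^6, then tally its weight.
  m = 0000 → c = 000000, weight = 0.
  m = 1000 → c = 111101, weight = 5.
  m = 0100 → c = 010111, weight = 4.
  m = 1100 → c = 101010, weight = 3.
  m = 0010 → c = 101001, weight = 3.
  m = 1010 → c = 010100, weight = 2.
  m = 0110 → c = 111110, weight = 5.
  m = 1110 → c = 000011, weight = 2.
  m = 0001 → c = 000101, weight = 2.
  m = 1001 → c = 111000, weight = 3.
  m = 0101 → c = 010010, weight = 2.
  m = 1101 → c = 101111, weight = 5.
  m = 0011 → c = 101100, weight = 3.
  m = 1011 → c = 010001, weight = 2.
  m = 0111 → c = 111011, weight = 5.
  m = 1111 → c = 000110, weight = 2.
Tally weights:
  weight 0: 1 codewords.
  weight 2: 6 codewords.
  weight 3: 4 codewords.
  weight 4: 1 codewords.
  weight 5: 4 codewords.
Minimum distance d = smallest w > 0 with A_w > 0 = 2.
Sanity: Σ A_w = 16 = 2^4 = 16 ✓.


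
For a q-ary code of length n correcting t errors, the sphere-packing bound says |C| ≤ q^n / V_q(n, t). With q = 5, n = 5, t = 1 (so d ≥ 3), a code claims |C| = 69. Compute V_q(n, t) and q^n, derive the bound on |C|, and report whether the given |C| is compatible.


V_q(n, t) = 21, q^n = 3125, Hamming bound = 148, |C| = 69 ≤ bound (satisfied).

Step 1: Compute V_q(n, t) = Σ_{j=0}^1 C(n, j) (q−1)^j.
  j = 0: C(5,0)·(4)^0 = 1·1 = 1.
  j = 1: C(5,1)·(4)^1 = 5·4 = 20.
  V_q(n, t) = 1 + 20 = 21.
Step 2: q^n = 5^5 = 3125.
Step 3: Hamming bound ⌊q^n / V_q(n,t)⌋ = ⌊3125/21⌋ = 148.
Step 4: Compare |C| = 69 to 148: satisfied.
The claimed |C| lies below the Hamming bound.


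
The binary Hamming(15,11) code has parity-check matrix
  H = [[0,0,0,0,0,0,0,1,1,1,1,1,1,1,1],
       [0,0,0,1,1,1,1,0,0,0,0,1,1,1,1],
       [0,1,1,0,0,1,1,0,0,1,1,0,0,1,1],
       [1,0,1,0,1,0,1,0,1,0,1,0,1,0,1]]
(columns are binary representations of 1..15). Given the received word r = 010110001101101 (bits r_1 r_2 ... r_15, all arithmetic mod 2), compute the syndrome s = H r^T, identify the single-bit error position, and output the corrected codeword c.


s = (1, 1, 1, 0)^T, error position = 14, corrected codeword c = 010110001101111

Compute s = H r^T mod 2 one row at a time:
  s_1 = 0 + 1 + 1 + 0 + 1 + 1 + 0 + 1 = 5 ≡ 1 (mod 2).
  s_2 = 1 + 1 + 0 + 0 + 1 + 1 + 0 + 1 = 5 ≡ 1 (mod 2).
  s_3 = 1 + 0 + 0 + 0 + 1 + 0 + 0 + 1 = 3 ≡ 1 (mod 2).
  s_4 = 0 + 0 + 1 + 0 + 1 + 0 + 1 + 1 = 4 ≡ 0 (mod 2).
s = (1, 1, 1, 0)^T — this equals column 14 of H (binary 1110), so error is at position 14.
Correct: flip bit 14 of r = 010110001101101 to get c = 010110001101111.


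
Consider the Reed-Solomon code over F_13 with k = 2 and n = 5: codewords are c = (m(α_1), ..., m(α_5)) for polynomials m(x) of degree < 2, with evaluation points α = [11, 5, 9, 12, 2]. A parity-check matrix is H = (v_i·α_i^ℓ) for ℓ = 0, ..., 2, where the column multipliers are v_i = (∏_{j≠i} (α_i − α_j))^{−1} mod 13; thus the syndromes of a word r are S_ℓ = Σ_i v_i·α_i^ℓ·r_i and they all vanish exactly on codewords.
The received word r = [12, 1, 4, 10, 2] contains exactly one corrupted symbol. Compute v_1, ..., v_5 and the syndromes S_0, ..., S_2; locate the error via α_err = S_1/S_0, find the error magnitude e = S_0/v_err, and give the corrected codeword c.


S = (10, 3, 10), error at position 4, error magnitude e = 7, c = [12, 1, 4, 3, 2].

Step 1: column multipliers v_i = (∏_{j≠i}(α_i − α_j))^{−1} mod 13.
  i = 1 (α = 11): (11−5)(11−9)(11−12)(11−2) = 6·2·(−1)·9 = −108 ≡ 9, so v_1 = 9^{−1} = 3 (mod 13).
  i = 2 (α = 5): (5−11)(5−9)(5−12)(5−2) = (−6)·(−4)·(−7)·3 = −504 ≡ 3, so v_2 = 3^{−1} = 9 (mod 13).
  i = 3 (α = 9): (9−11)(9−5)(9−12)(9−2) = (−2)·4·(−3)·7 = 168 ≡ 12, so v_3 = 12^{−1} = 12 (mod 13).
  i = 4 (α = 12): (12−11)(12−5)(12−9)(12−2) = 1·7·3·10 = 210 ≡ 2, so v_4 = 2^{−1} = 7 (mod 13).
  i = 5 (α = 2): (2−11)(2−5)(2−9)(2−12) = (−9)·(−3)·(−7)·(−10) = 1890 ≡ 5, so v_5 = 5^{−1} = 8 (mod 13).
  v = [3, 9, 12, 7, 8].
Step 2: syndromes of r = [12, 1, 4, 10, 2] (all sums mod 13).
  S_0 = Σ v_i r_i = 3·12 + 9·1 + 12·4 + 7·10 + 8·2 = 179 ≡ 10.
  S_1 = Σ v_i α_i r_i = 3·11·12 + 9·5·1 + 12·9·4 + 7·12·10 + 8·2·2 = 1745 ≡ 3.
  α_i^2 mod 13 = [4, 12, 3, 1, 4].
  S_2 = Σ v_i α_i^2 r_i = 3·4·12 + 9·12·1 + 12·3·4 + 7·1·10 + 8·4·2 = 530 ≡ 10.
  S = (10, 3, 10) ≠ 0, so r is not a codeword (an error is present).
Step 3: locate the error. For a single error e at position i, S_ℓ = v_i·e·α_i^ℓ, so α_err = S_1/S_0.
  S_0^{−1} = 10^{−1} = 4 (mod 13), so α_err = 3·4 = 12 ≡ 12 = α_4. Error position i = 4.
  Consistency check: S_2/S_1 = 10·9 = 90 ≡ 12 = α_err ✓ (single-error assumption holds).
Step 4: error magnitude e = S_0/v_4 = S_0·∏_{j≠4}(α_4 − α_j) = 10·2 = 20 ≡ 7 (mod 13).
Step 5: correct position 4: c_4 = r_4 − e = 10 − 7 ≡ 3 (mod 13). Hence c = [12, 1, 4, 3, 2].
  Check: interpolating c through the α_i gives m(x) = 7 + 4·x (degree < 2) with m(α_i) = c_i for every i, so c is indeed a codeword.


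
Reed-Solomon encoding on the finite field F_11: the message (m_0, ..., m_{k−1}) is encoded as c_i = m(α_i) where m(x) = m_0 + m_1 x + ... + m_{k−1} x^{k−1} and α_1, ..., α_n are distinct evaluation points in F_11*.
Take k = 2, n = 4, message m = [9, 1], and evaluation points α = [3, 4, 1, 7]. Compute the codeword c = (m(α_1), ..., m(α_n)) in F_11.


c = [1, 2, 10, 5]

Message polynomial: m(x) = 9 + 1·x (mod 11).
For each evaluation point α_i, compute m(α_i) mod 11:
  α_1 = 3: Horner steps 1 → 1, so m(3) = 1.
  α_2 = 4: Horner steps 1 → 2, so m(4) = 2.
  α_3 = 1: Horner steps 1 → 10, so m(1) = 10.
  α_4 = 7: Horner steps 1 → 5, so m(7) = 5.
Codeword c = [1, 2, 10, 5] ∈ F_11^4.


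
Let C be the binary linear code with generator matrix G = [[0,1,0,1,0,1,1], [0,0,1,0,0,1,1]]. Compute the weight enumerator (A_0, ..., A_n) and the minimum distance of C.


Weight distribution: A_0 = 1, A_3 = 2, A_4 = 1. Minimum distance d = 3.

Enumerate all 2^2 = 4 messages m ∈ F_2^2.
For each, compute codeword c = mG in F_2^7, then tally its weight.
  m = 00 → c = 0000000, weight = 0.
  m = 10 → c = 0101011, weight = 4.
  m = 01 → c = 0010011, weight = 3.
  m = 11 → c = 0111000, weight = 3.
Tally weights:
  weight 0: 1 codewords.
  weight 3: 2 codewords.
  weight 4: 1 codewords.
Minimum distance d = smallest w > 0 with A_w > 0 = 3.
Sanity: Σ A_w = 4 = 2^2 = 4 ✓.


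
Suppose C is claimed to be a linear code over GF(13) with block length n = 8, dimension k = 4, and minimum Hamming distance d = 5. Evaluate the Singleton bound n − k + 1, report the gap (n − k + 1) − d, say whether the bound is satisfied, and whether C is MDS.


Singleton RHS = n − k + 1 = 5, slack = 0, bound satisfied, MDS.

Singleton bound: d ≤ n − k + 1.
Here n = 8, k = 4, so n − k + 1 = 5.
Given d = 5, check d ≤ 5: YES.
Slack = (n − k + 1) − d = 0.
The code is MDS (slack = 0).
Description: the claimed parameters are [8, 4, 5]_13; such a code would be MDS (meets Singleton bound).


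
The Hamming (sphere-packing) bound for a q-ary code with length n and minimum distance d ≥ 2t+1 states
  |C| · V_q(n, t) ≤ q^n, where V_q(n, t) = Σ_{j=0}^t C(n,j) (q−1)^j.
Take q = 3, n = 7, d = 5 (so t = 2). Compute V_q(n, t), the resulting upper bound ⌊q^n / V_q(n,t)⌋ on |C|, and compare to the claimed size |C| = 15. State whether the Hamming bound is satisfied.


V_q(n, t) = 99, q^n = 2187, Hamming bound = 22, |C| = 15 ≤ bound (satisfied).

Step 1: Compute V_q(n, t) = Σ_{j=0}^2 C(n, j) (q−1)^j.
  j = 0: C(7,0)·(2)^0 = 1·1 = 1.
  j = 1: C(7,1)·(2)^1 = 7·2 = 14.
  j = 2: C(7,2)·(2)^2 = 21·4 = 84.
  V_q(n, t) = 1 + 14 + 84 = 99.
Step 2: q^n = 3^7 = 2187.
Step 3: Hamming bound ⌊q^n / V_q(n,t)⌋ = ⌊2187/99⌋ = 22.
Step 4: Compare |C| = 15 to 22: satisfied.
The claimed |C| lies below the Hamming bound.


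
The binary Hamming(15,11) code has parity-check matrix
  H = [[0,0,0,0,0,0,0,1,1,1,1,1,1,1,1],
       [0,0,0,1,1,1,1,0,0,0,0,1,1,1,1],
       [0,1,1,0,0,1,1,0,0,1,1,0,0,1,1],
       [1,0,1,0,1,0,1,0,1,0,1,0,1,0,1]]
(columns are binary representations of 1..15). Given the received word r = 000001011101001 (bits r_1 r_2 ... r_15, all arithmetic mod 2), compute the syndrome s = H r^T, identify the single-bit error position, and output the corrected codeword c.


s = (1, 1, 1, 0)^T, error position = 14, corrected codeword c = 000001011101011

Compute s = H r^T mod 2 one row at a time:
  s_1 = 1 + 1 + 1 + 0 + 1 + 0 + 0 + 1 = 5 ≡ 1 (mod 2).
  s_2 = 0 + 0 + 1 + 0 + 1 + 0 + 0 + 1 = 3 ≡ 1 (mod 2).
  s_3 = 0 + 0 + 1 + 0 + 1 + 0 + 0 + 1 = 3 ≡ 1 (mod 2).
  s_4 = 0 + 0 + 0 + 0 + 1 + 0 + 0 + 1 = 2 ≡ 0 (mod 2).
s = (1, 1, 1, 0)^T — this equals column 14 of H (binary 1110), so error is at position 14.
Correct: flip bit 14 of r = 000001011101001 to get c = 000001011101011.


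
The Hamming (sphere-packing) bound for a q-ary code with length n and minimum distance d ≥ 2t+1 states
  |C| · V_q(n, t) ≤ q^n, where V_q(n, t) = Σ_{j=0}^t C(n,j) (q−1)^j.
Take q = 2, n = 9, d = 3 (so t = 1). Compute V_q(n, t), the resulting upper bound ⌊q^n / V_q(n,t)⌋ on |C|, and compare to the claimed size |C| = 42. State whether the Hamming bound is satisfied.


V_q(n, t) = 10, q^n = 512, Hamming bound = 51, |C| = 42 ≤ bound (satisfied).

Step 1: Compute V_q(n, t) = Σ_{j=0}^1 C(n, j) (q−1)^j.
  j = 0: C(9,0)·(1)^0 = 1·1 = 1.
  j = 1: C(9,1)·(1)^1 = 9·1 = 9.
  V_q(n, t) = 1 + 9 = 10.
Step 2: q^n = 2^9 = 512.
Step 3: Hamming bound ⌊q^n / V_q(n,t)⌋ = ⌊512/10⌋ = 51.
Step 4: Compare |C| = 42 to 51: satisfied.
The claimed |C| lies below the Hamming bound.


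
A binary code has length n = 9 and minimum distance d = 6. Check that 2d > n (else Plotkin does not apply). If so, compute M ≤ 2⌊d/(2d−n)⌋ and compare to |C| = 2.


Plotkin bound M ≤ 4; given |C| = 2 ≤ bound (satisfied).

Check applicability: 2d = 12, n = 9.
2d − n = 3 > 0, so Plotkin applies.
Compute d/(2d−n) = 6/3 ≈ 2.0000.
⌊d/(2d−n)⌋ = 2.
Plotkin bound: M ≤ 2·2 = 4.
Given |C| = 2, check: satisfied.
This |C| is below the Plotkin bound.


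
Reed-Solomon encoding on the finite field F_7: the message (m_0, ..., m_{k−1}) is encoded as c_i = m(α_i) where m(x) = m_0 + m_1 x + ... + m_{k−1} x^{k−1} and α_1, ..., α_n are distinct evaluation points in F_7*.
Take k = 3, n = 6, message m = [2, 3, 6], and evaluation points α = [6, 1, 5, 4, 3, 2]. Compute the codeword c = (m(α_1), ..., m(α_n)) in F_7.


c = [5, 4, 6, 5, 2, 4]

Message polynomial: m(x) = 2 + 3·x + 6·x^2 (mod 7).
For each evaluation point α_i, compute m(α_i) mod 7:
  α_1 = 6: Horner steps 6 → 4 → 5, so m(6) = 5.
  α_2 = 1: Horner steps 6 → 2 → 4, so m(1) = 4.
  α_3 = 5: Horner steps 6 → 5 → 6, so m(5) = 6.
  α_4 = 4: Horner steps 6 → 6 → 5, so m(4) = 5.
  α_5 = 3: Horner steps 6 → 0 → 2, so m(3) = 2.
  α_6 = 2: Horner steps 6 → 1 → 4, so m(2) = 4.
Codeword c = [5, 4, 6, 5, 2, 4] ∈ F_7^6.


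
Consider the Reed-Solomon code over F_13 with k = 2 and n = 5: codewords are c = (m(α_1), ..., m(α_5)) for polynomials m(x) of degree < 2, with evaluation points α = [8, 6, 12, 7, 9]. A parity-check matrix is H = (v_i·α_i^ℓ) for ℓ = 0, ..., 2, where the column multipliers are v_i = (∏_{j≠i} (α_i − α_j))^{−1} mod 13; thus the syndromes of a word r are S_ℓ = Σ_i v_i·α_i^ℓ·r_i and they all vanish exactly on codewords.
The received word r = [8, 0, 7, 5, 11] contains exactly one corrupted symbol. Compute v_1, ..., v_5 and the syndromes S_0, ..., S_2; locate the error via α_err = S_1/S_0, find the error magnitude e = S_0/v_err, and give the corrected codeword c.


S = (5, 4, 11), error at position 2, error magnitude e = 11, c = [8, 2, 7, 5, 11].

Step 1: column multipliers v_i = (∏_{j≠i}(α_i − α_j))^{−1} mod 13.
  i = 1 (α = 8): (8−6)(8−12)(8−7)(8−9) = 2·(−4)·1·(−1) = 8 ≡ 8, so v_1 = 8^{−1} = 5 (mod 13).
  i = 2 (α = 6): (6−8)(6−12)(6−7)(6−9) = (−2)·(−6)·(−1)·(−3) = 36 ≡ 10, so v_2 = 10^{−1} = 4 (mod 13).
  i = 3 (α = 12): (12−8)(12−6)(12−7)(12−9) = 4·6·5·3 = 360 ≡ 9, so v_3 = 9^{−1} = 3 (mod 13).
  i = 4 (α = 7): (7−8)(7−6)(7−12)(7−9) = (−1)·1·(−5)·(−2) = −10 ≡ 3, so v_4 = 3^{−1} = 9 (mod 13).
  i = 5 (α = 9): (9−8)(9−6)(9−12)(9−7) = 1·3·(−3)·2 = −18 ≡ 8, so v_5 = 8^{−1} = 5 (mod 13).
  v = [5, 4, 3, 9, 5].
Step 2: syndromes of r = [8, 0, 7, 5, 11] (all sums mod 13).
  S_0 = Σ v_i r_i = 5·8 + 4·0 + 3·7 + 9·5 + 5·11 = 161 ≡ 5.
  S_1 = Σ v_i α_i r_i = 5·8·8 + 4·6·0 + 3·12·7 + 9·7·5 + 5·9·11 = 1382 ≡ 4.
  α_i^2 mod 13 = [12, 10, 1, 10, 3].
  S_2 = Σ v_i α_i^2 r_i = 5·12·8 + 4·10·0 + 3·1·7 + 9·10·5 + 5·3·11 = 1116 ≡ 11.
  S = (5, 4, 11) ≠ 0, so r is not a codeword (an error is present).
Step 3: locate the error. For a single error e at position i, S_ℓ = v_i·e·α_i^ℓ, so α_err = S_1/S_0.
  S_0^{−1} = 5^{−1} = 8 (mod 13), so α_err = 4·8 = 32 ≡ 6 = α_2. Error position i = 2.
  Consistency check: S_2/S_1 = 11·10 = 110 ≡ 6 = α_err ✓ (single-error assumption holds).
Step 4: error magnitude e = S_0/v_2 = S_0·∏_{j≠2}(α_2 − α_j) = 5·10 = 50 ≡ 11 (mod 13).
Step 5: correct position 2: c_2 = r_2 − e = 0 − 11 ≡ 2 (mod 13). Hence c = [8, 2, 7, 5, 11].
  Check: interpolating c through the α_i gives m(x) = 10 + 3·x (degree < 2) with m(α_i) = c_i for every i, so c is indeed a codeword.


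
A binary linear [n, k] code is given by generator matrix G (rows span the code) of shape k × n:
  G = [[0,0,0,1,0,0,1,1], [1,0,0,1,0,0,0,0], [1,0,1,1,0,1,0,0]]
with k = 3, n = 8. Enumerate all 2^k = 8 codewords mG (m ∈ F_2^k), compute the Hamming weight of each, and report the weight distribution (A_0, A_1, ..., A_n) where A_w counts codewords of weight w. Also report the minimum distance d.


Weight distribution: A_0 = 1, A_2 = 2, A_3 = 2, A_4 = 1, A_5 = 2. Minimum distance d = 2.

Enumerate all 2^3 = 8 messages m ∈ F_2^3.
For each, compute codeword c = mG in F_2^8, then tally its weight.
  m = 000 → c = 00000000, weight = 0.
  m = 100 → c = 00010011, weight = 3.
  m = 010 → c = 10010000, weight = 2.
  m = 110 → c = 10000011, weight = 3.
  m = 001 → c = 10110100, weight = 4.
  m = 101 → c = 10100111, weight = 5.
  m = 011 → c = 00100100, weight = 2.
  m = 111 → c = 00110111, weight = 5.
Tally weights:
  weight 0: 1 codewords.
  weight 2: 2 codewords.
  weight 3: 2 codewords.
  weight 4: 1 codewords.
  weight 5: 2 codewords.
Minimum distance d = smallest w > 0 with A_w > 0 = 2.
Sanity: Σ A_w = 8 = 2^3 = 8 ✓.


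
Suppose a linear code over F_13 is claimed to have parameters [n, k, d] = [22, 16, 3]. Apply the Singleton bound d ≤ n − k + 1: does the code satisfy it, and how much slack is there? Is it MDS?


Singleton RHS = n − k + 1 = 7, slack = 4, bound satisfied, not MDS.

Singleton bound: d ≤ n − k + 1.
Here n = 22, k = 16, so n − k + 1 = 7.
Given d = 3, check d ≤ 7: YES.
Slack = (n − k + 1) − d = 4.
The code is NOT MDS (slack = 4 > 0).
Description: the claimed parameters are [22, 16, 3]_13; such a code would be non-MDS.


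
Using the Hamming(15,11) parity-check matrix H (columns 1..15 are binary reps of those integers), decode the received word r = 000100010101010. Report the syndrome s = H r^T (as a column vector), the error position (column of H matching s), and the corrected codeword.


s = (0, 1, 0, 0)^T, error position = 4, corrected codeword c = 000000010101010

Compute s = H r^T mod 2 one row at a time:
  s_1 = 1 + 0 + 1 + 0 + 1 + 0 + 1 + 0 = 4 ≡ 0 (mod 2).
  s_2 = 1 + 0 + 0 + 0 + 1 + 0 + 1 + 0 = 3 ≡ 1 (mod 2).
  s_3 = 0 + 0 + 0 + 0 + 1 + 0 + 1 + 0 = 2 ≡ 0 (mod 2).
  s_4 = 0 + 0 + 0 + 0 + 0 + 0 + 0 + 0 = 0 ≡ 0 (mod 2).
s = (0, 1, 0, 0)^T — this equals column 4 of H (binary 0100), so error is at position 4.
Correct: flip bit 4 of r = 000100010101010 to get c = 000000010101010.


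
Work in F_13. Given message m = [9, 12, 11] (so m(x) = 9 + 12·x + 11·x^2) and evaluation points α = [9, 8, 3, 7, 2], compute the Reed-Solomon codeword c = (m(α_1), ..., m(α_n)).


c = [7, 3, 1, 8, 12]

Message polynomial: m(x) = 9 + 12·x + 11·x^2 (mod 13).
For each evaluation point α_i, compute m(α_i) mod 13:
  α_1 = 9: Horner steps 11 → 7 → 7, so m(9) = 7.
  α_2 = 8: Horner steps 11 → 9 → 3, so m(8) = 3.
  α_3 = 3: Horner steps 11 → 6 → 1, so m(3) = 1.
  α_4 = 7: Horner steps 11 → 11 → 8, so m(7) = 8.
  α_5 = 2: Horner steps 11 → 8 → 12, so m(2) = 12.
Codeword c = [7, 3, 1, 8, 12] ∈ F_13^5.


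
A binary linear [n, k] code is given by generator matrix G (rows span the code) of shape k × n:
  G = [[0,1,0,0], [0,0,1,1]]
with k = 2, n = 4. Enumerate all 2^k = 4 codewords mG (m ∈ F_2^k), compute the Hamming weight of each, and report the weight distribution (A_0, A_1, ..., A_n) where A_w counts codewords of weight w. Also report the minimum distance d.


Weight distribution: A_0 = 1, A_1 = 1, A_2 = 1, A_3 = 1. Minimum distance d = 1.

Enumerate all 2^2 = 4 messages m ∈ F_2^2.
For each, compute codeword c = mG in F_2^4, then tally its weight.
  m = 00 → c = 0000, weight = 0.
  m = 10 → c = 0100, weight = 1.
  m = 01 → c = 0011, weight = 2.
  m = 11 → c = 0111, weight = 3.
Tally weights:
  weight 0: 1 codewords.
  weight 1: 1 codewords.
  weight 2: 1 codewords.
  weight 3: 1 codewords.
Minimum distance d = smallest w > 0 with A_w > 0 = 1.
Sanity: Σ A_w = 4 = 2^2 = 4 ✓.


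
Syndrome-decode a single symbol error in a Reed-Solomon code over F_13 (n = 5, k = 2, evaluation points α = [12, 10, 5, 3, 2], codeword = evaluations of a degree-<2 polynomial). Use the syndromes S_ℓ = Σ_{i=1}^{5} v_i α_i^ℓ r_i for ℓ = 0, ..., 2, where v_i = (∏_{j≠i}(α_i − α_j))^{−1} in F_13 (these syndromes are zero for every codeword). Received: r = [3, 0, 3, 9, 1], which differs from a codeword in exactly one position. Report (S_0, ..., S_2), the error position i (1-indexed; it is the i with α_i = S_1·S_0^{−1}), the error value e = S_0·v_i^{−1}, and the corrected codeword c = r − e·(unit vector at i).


S = (2, 10, 11), error at position 3, error magnitude e = 4, c = [3, 0, 12, 9, 1].

Step 1: column multipliers v_i = (∏_{j≠i}(α_i − α_j))^{−1} mod 13.
  i = 1 (α = 12): (12−10)(12−5)(12−3)(12−2) = 2·7·9·10 = 1260 ≡ 12, so v_1 = 12^{−1} = 12 (mod 13).
  i = 2 (α = 10): (10−12)(10−5)(10−3)(10−2) = (−2)·5·7·8 = −560 ≡ 12, so v_2 = 12^{−1} = 12 (mod 13).
  i = 3 (α = 5): (5−12)(5−10)(5−3)(5−2) = (−7)·(−5)·2·3 = 210 ≡ 2, so v_3 = 2^{−1} = 7 (mod 13).
  i = 4 (α = 3): (3−12)(3−10)(3−5)(3−2) = (−9)·(−7)·(−2)·1 = −126 ≡ 4, so v_4 = 4^{−1} = 10 (mod 13).
  i = 5 (α = 2): (2−12)(2−10)(2−5)(2−3) = (−10)·(−8)·(−3)·(−1) = 240 ≡ 6, so v_5 = 6^{−1} = 11 (mod 13).
  v = [12, 12, 7, 10, 11].
Step 2: syndromes of r = [3, 0, 3, 9, 1] (all sums mod 13).
  S_0 = Σ v_i r_i = 12·3 + 12·0 + 7·3 + 10·9 + 11·1 = 158 ≡ 2.
  S_1 = Σ v_i α_i r_i = 12·12·3 + 12·10·0 + 7·5·3 + 10·3·9 + 11·2·1 = 829 ≡ 10.
  α_i^2 mod 13 = [1, 9, 12, 9, 4].
  S_2 = Σ v_i α_i^2 r_i = 12·1·3 + 12·9·0 + 7·12·3 + 10·9·9 + 11·4·1 = 1142 ≡ 11.
  S = (2, 10, 11) ≠ 0, so r is not a codeword (an error is present).
Step 3: locate the error. For a single error e at position i, S_ℓ = v_i·e·α_i^ℓ, so α_err = S_1/S_0.
  S_0^{−1} = 2^{−1} = 7 (mod 13), so α_err = 10·7 = 70 ≡ 5 = α_3. Error position i = 3.
  Consistency check: S_2/S_1 = 11·4 = 44 ≡ 5 = α_err ✓ (single-error assumption holds).
Step 4: error magnitude e = S_0/v_3 = S_0·∏_{j≠3}(α_3 − α_j) = 2·2 = 4 ≡ 4 (mod 13).
Step 5: correct position 3: c_3 = r_3 − e = 3 − 4 ≡ 12 (mod 13). Hence c = [3, 0, 12, 9, 1].
  Check: interpolating c through the α_i gives m(x) = 11 + 8·x (degree < 2) with m(α_i) = c_i for every i, so c is indeed a codeword.


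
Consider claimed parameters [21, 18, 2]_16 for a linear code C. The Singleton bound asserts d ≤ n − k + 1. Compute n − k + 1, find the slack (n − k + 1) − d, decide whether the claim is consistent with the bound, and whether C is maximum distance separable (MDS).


Singleton RHS = n − k + 1 = 4, slack = 2, bound satisfied, not MDS.

Singleton bound: d ≤ n − k + 1.
Here n = 21, k = 18, so n − k + 1 = 4.
Given d = 2, check d ≤ 4: YES.
Slack = (n − k + 1) − d = 2.
The code is NOT MDS (slack = 2 > 0).
Description: the claimed parameters are [21, 18, 2]_16; such a code would be non-MDS.
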